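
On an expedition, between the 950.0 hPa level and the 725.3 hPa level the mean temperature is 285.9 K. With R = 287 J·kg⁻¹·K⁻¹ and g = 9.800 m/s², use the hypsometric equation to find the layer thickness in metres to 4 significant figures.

Δz ≈ 2260 m

Hypsometric equation: Δz = (R T̄/g) ln(P₁/P₂).
R T̄/g = 287 × 285.9 / 9.800 = 8372.8 m.
ln(950.0/725.3) = ln(1.3098) = 0.26987.
Δz = 8372.8 × 0.26987 = 2259.6 m.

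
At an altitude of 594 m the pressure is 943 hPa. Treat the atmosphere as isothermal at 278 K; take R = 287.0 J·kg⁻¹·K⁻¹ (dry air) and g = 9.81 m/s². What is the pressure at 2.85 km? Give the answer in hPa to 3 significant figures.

Scale height: H = RT/g = 287.0 × 278 / 9.81 = 8133.1 m.
Between two levels, P₂ = P₁ exp(−Δz/H) with Δz = z₂ − z₁.
Δz = 2850.0 − 594.00 = 2256.0 m; Δz/H = 2256.0/8133.1 = 0.27739.
P₂ = 943 × exp(−0.27739) = 943 × 0.75776 = 714.57 hPa.

P ≈ 715 hPa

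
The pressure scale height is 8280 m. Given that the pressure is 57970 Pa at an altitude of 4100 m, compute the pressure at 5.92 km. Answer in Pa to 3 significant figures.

P ≈ 46500 Pa

Between two levels, P₂ = P₁ exp(−Δz/H) with Δz = z₂ − z₁.
Δz = 5920.0 − 4100.0 = 1820.0 m; Δz/H = 1820.0/8280.0 = 0.21981.
P₂ = 57970 × exp(−0.21981) = 57970 × 0.80267 = 46531 Pa.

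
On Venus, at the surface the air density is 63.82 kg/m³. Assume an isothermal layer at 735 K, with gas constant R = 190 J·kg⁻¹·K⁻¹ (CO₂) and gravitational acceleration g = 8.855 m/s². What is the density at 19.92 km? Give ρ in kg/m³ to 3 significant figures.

ρ ≈ 18.0 kg/m³

Scale height: H = RT/g = 190 × 735 / 8.855 = 15771 m.
In an isothermal atmosphere, density decays like pressure: ρ = ρ₀ exp(−z/H).
z/H = 19920/15771 = 1.2631; exp(−1.2631) = 0.28278.
ρ = 63.82 × 0.28278 = 18.047 kg/m³.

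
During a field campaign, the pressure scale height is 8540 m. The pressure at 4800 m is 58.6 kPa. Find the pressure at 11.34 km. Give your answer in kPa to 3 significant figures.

P ≈ 27.2 kPa

Between two levels, P₂ = P₁ exp(−Δz/H) with Δz = z₂ − z₁.
Δz = 11340 − 4800.0 = 6540.0 m; Δz/H = 6540.0/8540.0 = 0.76581.
P₂ = 58.6 × exp(−0.76581) = 58.6 × 0.46496 = 27.247 kPa.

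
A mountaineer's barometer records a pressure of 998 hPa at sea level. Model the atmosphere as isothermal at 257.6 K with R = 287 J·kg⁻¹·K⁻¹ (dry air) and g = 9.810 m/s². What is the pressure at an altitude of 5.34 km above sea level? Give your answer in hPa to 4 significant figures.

P ≈ 491.4 hPa

Scale height: H = RT/g = 287 × 257.6 / 9.810 = 7536.3 m.
Barometric formula: P = P₀ exp(−z/H).
z/H = 5340.0/7536.3 = 0.70857; exp(−0.70857) = 0.49235.
P = 998 × 0.49235 = 491.37 hPa.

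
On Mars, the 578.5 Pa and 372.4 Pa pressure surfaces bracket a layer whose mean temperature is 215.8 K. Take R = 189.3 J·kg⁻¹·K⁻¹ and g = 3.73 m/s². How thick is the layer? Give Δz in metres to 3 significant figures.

Δz ≈ 4820 m

Hypsometric equation: Δz = (R T̄/g) ln(P₁/P₂).
R T̄/g = 189.3 × 215.8 / 3.73 = 10952 m.
ln(578.5/372.4) = ln(1.5534) = 0.44045.
Δz = 10952 × 0.44045 = 4823.8 m.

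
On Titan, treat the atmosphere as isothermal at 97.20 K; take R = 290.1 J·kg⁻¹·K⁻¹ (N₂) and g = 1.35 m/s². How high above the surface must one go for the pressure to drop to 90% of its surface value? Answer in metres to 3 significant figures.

Scale height: H = RT/g = 290.1 × 97.20 / 1.35 = 20887 m.
Set P/P₀ = exp(−z/H) = 0.9, so z = −H ln(0.9).
−ln(0.9) = 0.10536; z = 20887 × 0.10536 = 2200.7 m.

z ≈ 2200 m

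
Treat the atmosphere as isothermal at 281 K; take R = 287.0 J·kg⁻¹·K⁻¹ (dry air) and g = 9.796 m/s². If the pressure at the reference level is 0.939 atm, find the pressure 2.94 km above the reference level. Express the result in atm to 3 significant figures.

P ≈ 0.657 atm

Scale height: H = RT/g = 287.0 × 281 / 9.796 = 8232.6 m.
Barometric formula: P = P₀ exp(−z/H).
z/H = 2940.0/8232.6 = 0.35712; exp(−0.35712) = 0.69969.
P = 0.939 × 0.69969 = 0.65701 atm.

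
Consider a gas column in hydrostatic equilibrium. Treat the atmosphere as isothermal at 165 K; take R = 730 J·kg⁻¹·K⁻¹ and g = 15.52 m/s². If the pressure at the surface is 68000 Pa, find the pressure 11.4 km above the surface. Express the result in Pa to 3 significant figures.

P ≈ 15700 Pa

Scale height: H = RT/g = 730 × 165 / 15.52 = 7761.0 m.
Barometric formula: P = P₀ exp(−z/H).
z/H = 11400/7761.0 = 1.4689; exp(−1.4689) = 0.23018.
P = 68000 × 0.23018 = 15652 Pa.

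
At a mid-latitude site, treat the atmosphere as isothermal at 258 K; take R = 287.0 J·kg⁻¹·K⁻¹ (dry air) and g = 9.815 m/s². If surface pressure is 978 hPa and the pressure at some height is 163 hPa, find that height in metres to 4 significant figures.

Scale height: H = RT/g = 287.0 × 258 / 9.815 = 7544.2 m.
Invert the barometric formula: z = H ln(P₀/P).
P₀/P = 978/163 = 6.0000; ln(6.0000) = 1.7918.
z = 7544.2 × 1.7918 = 13518 m.

z ≈ 13520 m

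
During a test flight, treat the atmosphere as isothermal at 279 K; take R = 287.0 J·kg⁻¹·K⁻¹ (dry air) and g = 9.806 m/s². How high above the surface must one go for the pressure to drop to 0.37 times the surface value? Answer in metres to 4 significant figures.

z ≈ 8119 m

Scale height: H = RT/g = 287.0 × 279 / 9.806 = 8165.7 m.
Set P/P₀ = exp(−z/H) = 0.37, so z = −H ln(0.37).
−ln(0.37) = 0.99425; z = 8165.7 × 0.99425 = 8118.7 m.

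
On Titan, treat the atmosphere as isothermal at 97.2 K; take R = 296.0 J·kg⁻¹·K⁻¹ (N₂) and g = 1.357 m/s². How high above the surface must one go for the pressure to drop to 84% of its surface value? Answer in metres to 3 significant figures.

Scale height: H = RT/g = 296.0 × 97.2 / 1.357 = 21202 m.
Set P/P₀ = exp(−z/H) = 0.84, so z = −H ln(0.84).
−ln(0.84) = 0.17435; z = 21202 × 0.17435 = 3696.6 m.

z ≈ 3700 m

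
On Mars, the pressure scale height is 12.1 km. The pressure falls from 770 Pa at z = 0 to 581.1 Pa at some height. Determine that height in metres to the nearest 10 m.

Invert the barometric formula: z = H ln(P₀/P).
P₀/P = 770/581.1 = 1.3251; ln(1.3251) = 0.28149.
z = 12100 × 0.28149 = 3406.0 m.

z ≈ 3410 m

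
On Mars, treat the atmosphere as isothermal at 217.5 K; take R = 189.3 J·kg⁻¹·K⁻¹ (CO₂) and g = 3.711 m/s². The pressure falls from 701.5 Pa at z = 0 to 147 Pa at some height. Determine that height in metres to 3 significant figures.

Scale height: H = RT/g = 189.3 × 217.5 / 3.711 = 11095 m.
Invert the barometric formula: z = H ln(P₀/P).
P₀/P = 701.5/147 = 4.7721; ln(4.7721) = 1.5628.
z = 11095 × 1.5628 = 17339 m.

z ≈ 17300 m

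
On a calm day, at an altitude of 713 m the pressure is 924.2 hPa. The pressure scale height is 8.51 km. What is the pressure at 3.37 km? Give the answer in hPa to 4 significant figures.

P ≈ 676.3 hPa

Between two levels, P₂ = P₁ exp(−Δz/H) with Δz = z₂ − z₁.
Δz = 3370.0 − 713.00 = 2657.0 m; Δz/H = 2657.0/8510.0 = 0.31222.
P₂ = 924.2 × exp(−0.31222) = 924.2 × 0.73182 = 676.35 hPa.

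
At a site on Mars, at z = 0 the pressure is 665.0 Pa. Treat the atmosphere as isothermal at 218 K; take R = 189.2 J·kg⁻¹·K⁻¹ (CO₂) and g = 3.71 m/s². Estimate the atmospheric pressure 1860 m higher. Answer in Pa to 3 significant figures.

Scale height: H = RT/g = 189.2 × 218 / 3.71 = 11117 m.
Barometric formula: P = P₀ exp(−z/H).
z/H = 1860.0/11117 = 0.16731; exp(−0.16731) = 0.84594.
P = 665.0 × 0.84594 = 562.55 Pa.

P ≈ 563 Pa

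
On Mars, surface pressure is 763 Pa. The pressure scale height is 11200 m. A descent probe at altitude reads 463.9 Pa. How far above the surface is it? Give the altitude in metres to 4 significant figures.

Invert the barometric formula: z = H ln(P₀/P).
P₀/P = 763/463.9 = 1.6448; ln(1.6448) = 0.49762.
z = 11200 × 0.49762 = 5573.3 m.

z ≈ 5573 m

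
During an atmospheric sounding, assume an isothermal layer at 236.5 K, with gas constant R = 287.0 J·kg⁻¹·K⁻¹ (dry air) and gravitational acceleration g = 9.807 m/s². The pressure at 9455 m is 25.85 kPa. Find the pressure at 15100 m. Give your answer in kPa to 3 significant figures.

Scale height: H = RT/g = 287.0 × 236.5 / 9.807 = 6921.1 m.
Between two levels, P₂ = P₁ exp(−Δz/H) with Δz = z₂ − z₁.
Δz = 15100 − 9455.0 = 5645.0 m; Δz/H = 5645.0/6921.1 = 0.81562.
P₂ = 25.85 × exp(−0.81562) = 25.85 × 0.44236 = 11.435 kPa.

P ≈ 11.4 kPa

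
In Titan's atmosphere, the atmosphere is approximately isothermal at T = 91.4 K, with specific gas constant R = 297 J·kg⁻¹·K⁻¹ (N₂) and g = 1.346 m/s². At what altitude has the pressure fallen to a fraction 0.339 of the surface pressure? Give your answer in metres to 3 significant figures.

z ≈ 21800 m

Scale height: H = RT/g = 297 × 91.4 / 1.346 = 20168 m.
Set P/P₀ = exp(−z/H) = 0.339, so z = −H ln(0.339).
−ln(0.339) = 1.0818; z = 20168 × 1.0818 = 21818 m.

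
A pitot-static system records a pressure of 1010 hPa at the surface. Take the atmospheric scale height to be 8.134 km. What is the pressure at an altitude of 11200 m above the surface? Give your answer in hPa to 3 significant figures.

Barometric formula: P = P₀ exp(−z/H).
z/H = 11200/8134.0 = 1.3769; exp(−1.3769) = 0.25236.
P = 1010 × 0.25236 = 254.88 hPa.

P ≈ 255 hPa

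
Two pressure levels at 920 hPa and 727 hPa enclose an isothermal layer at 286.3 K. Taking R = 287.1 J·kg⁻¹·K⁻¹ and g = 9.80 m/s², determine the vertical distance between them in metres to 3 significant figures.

Hypsometric equation: Δz = (R T̄/g) ln(P₁/P₂).
R T̄/g = 287.1 × 286.3 / 9.80 = 8387.4 m.
ln(920/727) = ln(1.2655) = 0.23547.
Δz = 8387.4 × 0.23547 = 1975.0 m.

Δz ≈ 1970 m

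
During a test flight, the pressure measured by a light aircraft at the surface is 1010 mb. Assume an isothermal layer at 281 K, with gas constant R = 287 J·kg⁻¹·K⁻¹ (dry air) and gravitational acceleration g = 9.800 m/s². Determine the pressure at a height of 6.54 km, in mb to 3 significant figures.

Scale height: H = RT/g = 287 × 281 / 9.800 = 8229.3 m.
Barometric formula: P = P₀ exp(−z/H).
z/H = 6540.0/8229.3 = 0.79472; exp(−0.79472) = 0.45171.
P = 1010 × 0.45171 = 456.23 mb.

P ≈ 456 mb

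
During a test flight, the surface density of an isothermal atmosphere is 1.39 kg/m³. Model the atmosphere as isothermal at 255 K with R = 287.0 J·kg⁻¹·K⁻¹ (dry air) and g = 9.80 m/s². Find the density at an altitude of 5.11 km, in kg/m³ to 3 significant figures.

ρ ≈ 0.701 kg/m³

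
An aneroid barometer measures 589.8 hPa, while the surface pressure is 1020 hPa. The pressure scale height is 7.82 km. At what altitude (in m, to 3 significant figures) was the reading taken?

z ≈ 4280 m

Invert the barometric formula: z = H ln(P₀/P).
P₀/P = 1020/589.8 = 1.7294; ln(1.7294) = 0.54777.
z = 7820.0 × 0.54777 = 4283.6 m.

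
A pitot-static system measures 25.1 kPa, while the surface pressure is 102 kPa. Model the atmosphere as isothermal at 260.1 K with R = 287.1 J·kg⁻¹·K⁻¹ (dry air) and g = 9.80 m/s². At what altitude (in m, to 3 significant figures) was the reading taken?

Scale height: H = RT/g = 287.1 × 260.1 / 9.80 = 7619.9 m.
Invert the barometric formula: z = H ln(P₀/P).
P₀/P = 102/25.1 = 4.0637; ln(4.0637) = 1.4021.
z = 7619.9 × 1.4021 = 10684 m.

z ≈ 10700 m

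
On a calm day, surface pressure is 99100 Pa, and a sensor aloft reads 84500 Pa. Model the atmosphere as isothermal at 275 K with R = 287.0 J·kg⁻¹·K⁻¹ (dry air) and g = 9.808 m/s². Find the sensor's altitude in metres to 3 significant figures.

Scale height: H = RT/g = 287.0 × 275 / 9.808 = 8047.0 m.
Invert the barometric formula: z = H ln(P₀/P).
P₀/P = 99100/84500 = 1.1728; ln(1.1728) = 0.15939.
z = 8047.0 × 0.15939 = 1282.6 m.

z ≈ 1280 m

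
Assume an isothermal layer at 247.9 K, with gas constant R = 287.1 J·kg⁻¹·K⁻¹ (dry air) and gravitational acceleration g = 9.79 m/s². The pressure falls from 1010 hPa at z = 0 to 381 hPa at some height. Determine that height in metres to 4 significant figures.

Scale height: H = RT/g = 287.1 × 247.9 / 9.79 = 7269.9 m.
Invert the barometric formula: z = H ln(P₀/P).
P₀/P = 1010/381 = 2.6509; ln(2.6509) = 0.97490.
z = 7269.9 × 0.97490 = 7087.4 m.

z ≈ 7087 m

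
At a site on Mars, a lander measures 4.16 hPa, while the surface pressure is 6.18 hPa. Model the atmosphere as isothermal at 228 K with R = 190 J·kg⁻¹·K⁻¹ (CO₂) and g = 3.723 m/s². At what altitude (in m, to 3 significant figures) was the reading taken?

z ≈ 4610 m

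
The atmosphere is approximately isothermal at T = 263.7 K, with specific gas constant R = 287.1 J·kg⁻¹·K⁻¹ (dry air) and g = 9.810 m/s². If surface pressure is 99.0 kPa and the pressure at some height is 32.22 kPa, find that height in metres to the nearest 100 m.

z ≈ 8700 m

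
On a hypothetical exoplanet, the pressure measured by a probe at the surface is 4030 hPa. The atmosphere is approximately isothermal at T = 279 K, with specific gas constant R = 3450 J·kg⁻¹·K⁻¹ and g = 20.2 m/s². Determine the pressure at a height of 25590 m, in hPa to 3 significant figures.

Scale height: H = RT/g = 3450 × 279 / 20.2 = 47651 m.
Barometric formula: P = P₀ exp(−z/H).
z/H = 25590/47651 = 0.53703; exp(−0.53703) = 0.58448.
P = 4030 × 0.58448 = 2355.5 hPa.

P ≈ 2360 hPa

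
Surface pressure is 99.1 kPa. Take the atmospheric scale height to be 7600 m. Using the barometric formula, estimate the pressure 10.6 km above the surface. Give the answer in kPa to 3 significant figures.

P ≈ 24.6 kPa

Barometric formula: P = P₀ exp(−z/H).
z/H = 10600/7600.0 = 1.3947; exp(−1.3947) = 0.24791.
P = 99.1 × 0.24791 = 24.568 kPa.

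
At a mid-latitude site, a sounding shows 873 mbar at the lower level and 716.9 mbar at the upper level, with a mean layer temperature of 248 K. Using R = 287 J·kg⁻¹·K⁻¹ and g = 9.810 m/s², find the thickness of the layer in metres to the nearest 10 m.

Hypsometric equation: Δz = (R T̄/g) ln(P₁/P₂).
R T̄/g = 287 × 248 / 9.810 = 7255.5 m.
ln(873/716.9) = ln(1.2177) = 0.19696.
Δz = 7255.5 × 0.19696 = 1429.0 m.

Δz ≈ 1430 m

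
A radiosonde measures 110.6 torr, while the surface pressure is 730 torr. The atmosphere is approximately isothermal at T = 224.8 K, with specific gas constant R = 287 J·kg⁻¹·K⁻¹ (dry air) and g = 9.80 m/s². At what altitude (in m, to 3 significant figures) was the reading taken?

Scale height: H = RT/g = 287 × 224.8 / 9.80 = 6583.4 m.
Invert the barometric formula: z = H ln(P₀/P).
P₀/P = 730/110.6 = 6.6004; ln(6.6004) = 1.8871.
z = 6583.4 × 1.8871 = 12424 m.

z ≈ 12400 m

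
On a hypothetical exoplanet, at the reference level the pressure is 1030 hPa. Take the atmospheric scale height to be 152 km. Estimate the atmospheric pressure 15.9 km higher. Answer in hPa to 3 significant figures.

P ≈ 928 hPa

Barometric formula: P = P₀ exp(−z/H).
z/H = 15900/152000 = 0.10461; exp(−0.10461) = 0.90068.
P = 1030 × 0.90068 = 927.70 hPa.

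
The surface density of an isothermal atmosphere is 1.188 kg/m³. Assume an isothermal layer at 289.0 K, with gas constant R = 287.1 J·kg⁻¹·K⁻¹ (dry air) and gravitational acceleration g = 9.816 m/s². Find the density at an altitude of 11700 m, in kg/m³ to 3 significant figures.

ρ ≈ 0.298 kg/m³

Scale height: H = RT/g = 287.1 × 289.0 / 9.816 = 8452.7 m.
In an isothermal atmosphere, density decays like pressure: ρ = ρ₀ exp(−z/H).
z/H = 11700/8452.7 = 1.3842; exp(−1.3842) = 0.25052.
ρ = 1.188 × 0.25052 = 0.29762 kg/m³.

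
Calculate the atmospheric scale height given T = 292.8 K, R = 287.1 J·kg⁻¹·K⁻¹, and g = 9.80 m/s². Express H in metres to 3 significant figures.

H ≈ 8580 m

The scale height of an isothermal atmosphere is H = RT/g.
H = 287.1 × 292.8 / 9.80 = 84063/9.80 = 8577.9 m.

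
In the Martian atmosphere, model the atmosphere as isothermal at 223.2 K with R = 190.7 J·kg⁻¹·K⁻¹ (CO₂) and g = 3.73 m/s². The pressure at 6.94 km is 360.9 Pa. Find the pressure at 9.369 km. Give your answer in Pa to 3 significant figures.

P ≈ 292 Pa

Scale height: H = RT/g = 190.7 × 223.2 / 3.73 = 11411 m.
Between two levels, P₂ = P₁ exp(−Δz/H) with Δz = z₂ − z₁.
Δz = 9369.0 − 6940.0 = 2429.0 m; Δz/H = 2429.0/11411 = 0.21286.
P₂ = 360.9 × exp(−0.21286) = 360.9 × 0.80827 = 291.70 Pa.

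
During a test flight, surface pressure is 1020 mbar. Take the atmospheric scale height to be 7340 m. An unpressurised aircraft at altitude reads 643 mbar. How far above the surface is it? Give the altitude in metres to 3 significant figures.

Invert the barometric formula: z = H ln(P₀/P).
P₀/P = 1020/643 = 1.5863; ln(1.5863) = 0.46140.
z = 7340.0 × 0.46140 = 3386.7 m.

z ≈ 3390 m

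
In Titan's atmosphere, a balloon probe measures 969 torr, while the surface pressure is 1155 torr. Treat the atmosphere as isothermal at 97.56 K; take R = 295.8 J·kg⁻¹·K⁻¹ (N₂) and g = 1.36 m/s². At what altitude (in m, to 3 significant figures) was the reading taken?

z ≈ 3730 m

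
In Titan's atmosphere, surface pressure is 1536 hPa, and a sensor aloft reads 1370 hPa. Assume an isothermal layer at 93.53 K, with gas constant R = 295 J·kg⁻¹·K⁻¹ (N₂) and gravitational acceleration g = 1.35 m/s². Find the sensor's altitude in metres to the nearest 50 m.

Scale height: H = RT/g = 295 × 93.53 / 1.35 = 20438 m.
Invert the barometric formula: z = H ln(P₀/P).
P₀/P = 1536/1370 = 1.1212; ln(1.1212) = 0.11440.
z = 20438 × 0.11440 = 2338.1 m.

z ≈ 2350 m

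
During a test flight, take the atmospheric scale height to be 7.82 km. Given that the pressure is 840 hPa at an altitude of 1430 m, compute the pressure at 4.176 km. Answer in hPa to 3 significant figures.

P ≈ 591 hPa

Between two levels, P₂ = P₁ exp(−Δz/H) with Δz = z₂ − z₁.
Δz = 4176.0 − 1430.0 = 2746.0 m; Δz/H = 2746.0/7820.0 = 0.35115.
P₂ = 840 × exp(−0.35115) = 840 × 0.70388 = 591.26 hPa.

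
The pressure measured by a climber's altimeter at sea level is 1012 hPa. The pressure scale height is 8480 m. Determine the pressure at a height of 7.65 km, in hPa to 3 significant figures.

P ≈ 411 hPa

Barometric formula: P = P₀ exp(−z/H).
z/H = 7650.0/8480.0 = 0.90212; exp(−0.90212) = 0.40571.
P = 1012 × 0.40571 = 410.58 hPa.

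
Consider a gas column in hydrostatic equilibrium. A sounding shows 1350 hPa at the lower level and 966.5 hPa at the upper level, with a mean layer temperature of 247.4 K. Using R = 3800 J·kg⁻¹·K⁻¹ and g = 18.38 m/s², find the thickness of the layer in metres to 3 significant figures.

Δz ≈ 17100 m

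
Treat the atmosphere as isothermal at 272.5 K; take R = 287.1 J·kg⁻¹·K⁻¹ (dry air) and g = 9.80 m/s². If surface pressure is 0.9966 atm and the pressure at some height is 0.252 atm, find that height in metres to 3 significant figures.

Scale height: H = RT/g = 287.1 × 272.5 / 9.80 = 7983.1 m.
Invert the barometric formula: z = H ln(P₀/P).
P₀/P = 0.9966/0.252 = 3.9548; ln(3.9548) = 1.3749.
z = 7983.1 × 1.3749 = 10976 m.

z ≈ 11000 m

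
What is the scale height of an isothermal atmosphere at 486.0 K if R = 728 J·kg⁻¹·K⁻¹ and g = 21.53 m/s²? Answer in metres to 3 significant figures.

The scale height of an isothermal atmosphere is H = RT/g.
H = 728 × 486.0 / 21.53 = 353810/21.53 = 16433 m.

H ≈ 16400 m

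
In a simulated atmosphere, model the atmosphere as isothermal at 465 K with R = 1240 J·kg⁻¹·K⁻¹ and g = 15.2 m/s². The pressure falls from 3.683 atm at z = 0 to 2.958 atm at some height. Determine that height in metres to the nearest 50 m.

z ≈ 8300 m

Scale height: H = RT/g = 1240 × 465 / 15.2 = 37934 m.
Invert the barometric formula: z = H ln(P₀/P).
P₀/P = 3.683/2.958 = 1.2451; ln(1.2451) = 0.21922.
z = 37934 × 0.21922 = 8315.9 m.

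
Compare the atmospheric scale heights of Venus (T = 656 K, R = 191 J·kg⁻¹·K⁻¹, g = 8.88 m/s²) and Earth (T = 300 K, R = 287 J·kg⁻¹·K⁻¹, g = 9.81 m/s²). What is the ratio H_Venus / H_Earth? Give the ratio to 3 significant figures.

H = RT/g for each body.
H_Venus = 191 × 656 / 8.88 = 14110 m.
H_Earth = 287 × 300 / 9.81 = 8776.8 m.
H_Venus/H_Earth = 14110/8776.8 = 1.6076.

H_Venus/H_Earth ≈ 1.61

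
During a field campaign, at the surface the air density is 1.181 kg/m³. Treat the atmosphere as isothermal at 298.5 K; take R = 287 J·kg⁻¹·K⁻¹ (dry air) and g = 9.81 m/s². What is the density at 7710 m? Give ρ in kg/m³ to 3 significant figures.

Scale height: H = RT/g = 287 × 298.5 / 9.81 = 8732.9 m.
In an isothermal atmosphere, density decays like pressure: ρ = ρ₀ exp(−z/H).
z/H = 7710.0/8732.9 = 0.88287; exp(−0.88287) = 0.41359.
ρ = 1.181 × 0.41359 = 0.48845 kg/m³.

ρ ≈ 0.488 kg/m³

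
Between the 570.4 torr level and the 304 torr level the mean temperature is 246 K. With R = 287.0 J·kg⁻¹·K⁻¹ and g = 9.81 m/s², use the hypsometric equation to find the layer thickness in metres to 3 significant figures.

Δz ≈ 4530 m

Hypsometric equation: Δz = (R T̄/g) ln(P₁/P₂).
R T̄/g = 287.0 × 246 / 9.81 = 7196.9 m.
ln(570.4/304) = ln(1.8763) = 0.62930.
Δz = 7196.9 × 0.62930 = 4529.0 m.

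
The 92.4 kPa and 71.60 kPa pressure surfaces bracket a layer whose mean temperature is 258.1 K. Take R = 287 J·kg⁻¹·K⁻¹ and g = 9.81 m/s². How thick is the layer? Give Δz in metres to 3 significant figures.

Δz ≈ 1930 m

Hypsometric equation: Δz = (R T̄/g) ln(P₁/P₂).
R T̄/g = 287 × 258.1 / 9.81 = 7550.9 m.
ln(92.4/71.60) = ln(1.2905) = 0.25503.
Δz = 7550.9 × 0.25503 = 1925.7 m.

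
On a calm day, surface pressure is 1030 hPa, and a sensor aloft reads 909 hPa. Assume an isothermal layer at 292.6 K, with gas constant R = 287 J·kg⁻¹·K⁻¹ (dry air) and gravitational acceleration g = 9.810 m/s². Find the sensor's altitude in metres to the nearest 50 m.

z ≈ 1050 m

Scale height: H = RT/g = 287 × 292.6 / 9.810 = 8560.3 m.
Invert the barometric formula: z = H ln(P₀/P).
P₀/P = 1030/909 = 1.1331; ln(1.1331) = 0.12496.
z = 8560.3 × 0.12496 = 1069.7 m.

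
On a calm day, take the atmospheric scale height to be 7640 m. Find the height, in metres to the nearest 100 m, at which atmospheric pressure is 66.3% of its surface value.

z ≈ 3100 m

Set P/P₀ = exp(−z/H) = 0.663, so z = −H ln(0.663).
−ln(0.663) = 0.41098; z = 7640.0 × 0.41098 = 3139.9 m.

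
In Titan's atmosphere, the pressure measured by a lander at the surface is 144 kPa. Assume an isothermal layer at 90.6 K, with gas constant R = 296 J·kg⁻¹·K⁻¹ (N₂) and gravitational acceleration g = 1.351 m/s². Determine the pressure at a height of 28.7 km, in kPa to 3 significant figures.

Scale height: H = RT/g = 296 × 90.6 / 1.351 = 19850 m.
Barometric formula: P = P₀ exp(−z/H).
z/H = 28700/19850 = 1.4458; exp(−1.4458) = 0.23556.
P = 144 × 0.23556 = 33.921 kPa.

P ≈ 33.9 kPa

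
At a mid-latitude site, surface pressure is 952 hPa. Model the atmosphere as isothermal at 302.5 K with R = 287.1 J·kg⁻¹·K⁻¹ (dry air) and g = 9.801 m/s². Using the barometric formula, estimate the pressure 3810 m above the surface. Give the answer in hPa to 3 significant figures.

P ≈ 619 hPa

Scale height: H = RT/g = 287.1 × 302.5 / 9.801 = 8861.1 m.
Barometric formula: P = P₀ exp(−z/H).
z/H = 3810.0/8861.1 = 0.42997; exp(−0.42997) = 0.65053.
P = 952 × 0.65053 = 619.30 hPa.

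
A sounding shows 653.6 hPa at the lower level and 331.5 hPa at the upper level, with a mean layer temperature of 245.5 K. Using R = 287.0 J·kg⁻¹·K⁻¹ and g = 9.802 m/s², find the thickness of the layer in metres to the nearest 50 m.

Hypsometric equation: Δz = (R T̄/g) ln(P₁/P₂).
R T̄/g = 287.0 × 245.5 / 9.802 = 7188.2 m.
ln(653.6/331.5) = ln(1.9716) = 0.67885.
Δz = 7188.2 × 0.67885 = 4879.7 m.

Δz ≈ 4900 m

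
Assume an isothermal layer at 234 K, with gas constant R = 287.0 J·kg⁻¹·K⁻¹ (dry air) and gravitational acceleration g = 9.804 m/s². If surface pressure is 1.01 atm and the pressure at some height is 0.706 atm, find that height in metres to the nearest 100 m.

z ≈ 2500 m

Scale height: H = RT/g = 287.0 × 234 / 9.804 = 6850.1 m.
Invert the barometric formula: z = H ln(P₀/P).
P₀/P = 1.01/0.706 = 1.4306; ln(1.4306) = 0.35809.
z = 6850.1 × 0.35809 = 2453.0 m.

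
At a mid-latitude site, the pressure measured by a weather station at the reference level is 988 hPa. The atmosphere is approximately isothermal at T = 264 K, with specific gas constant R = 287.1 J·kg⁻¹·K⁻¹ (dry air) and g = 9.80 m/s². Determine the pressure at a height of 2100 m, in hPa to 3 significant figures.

P ≈ 753 hPa

Scale height: H = RT/g = 287.1 × 264 / 9.80 = 7734.1 m.
Barometric formula: P = P₀ exp(−z/H).
z/H = 2100.0/7734.1 = 0.27152; exp(−0.27152) = 0.76222.
P = 988 × 0.76222 = 753.07 hPa.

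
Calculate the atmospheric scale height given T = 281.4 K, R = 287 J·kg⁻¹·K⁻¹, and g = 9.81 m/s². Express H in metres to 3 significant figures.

H ≈ 8230 m

The scale height of an isothermal atmosphere is H = RT/g.
H = 287 × 281.4 / 9.81 = 80762/9.81 = 8232.6 m.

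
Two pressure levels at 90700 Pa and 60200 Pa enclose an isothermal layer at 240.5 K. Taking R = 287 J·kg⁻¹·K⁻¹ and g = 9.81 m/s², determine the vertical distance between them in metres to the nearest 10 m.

Δz ≈ 2880 m

Hypsometric equation: Δz = (R T̄/g) ln(P₁/P₂).
R T̄/g = 287 × 240.5 / 9.81 = 7036.0 m.
ln(90700/60200) = ln(1.5066) = 0.40986.
Δz = 7036.0 × 0.40986 = 2883.8 m.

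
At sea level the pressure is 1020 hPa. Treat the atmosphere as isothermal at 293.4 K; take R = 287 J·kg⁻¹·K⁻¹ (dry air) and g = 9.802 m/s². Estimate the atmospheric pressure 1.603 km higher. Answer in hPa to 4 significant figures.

Scale height: H = RT/g = 287 × 293.4 / 9.802 = 8590.7 m.
Barometric formula: P = P₀ exp(−z/H).
z/H = 1603.0/8590.7 = 0.18660; exp(−0.18660) = 0.82978.
P = 1020 × 0.82978 = 846.38 hPa.

P ≈ 846.4 hPa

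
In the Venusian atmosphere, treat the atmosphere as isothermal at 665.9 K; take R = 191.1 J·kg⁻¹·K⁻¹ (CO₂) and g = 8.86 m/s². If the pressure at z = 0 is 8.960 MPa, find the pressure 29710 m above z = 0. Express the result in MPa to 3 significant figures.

P ≈ 1.13 MPa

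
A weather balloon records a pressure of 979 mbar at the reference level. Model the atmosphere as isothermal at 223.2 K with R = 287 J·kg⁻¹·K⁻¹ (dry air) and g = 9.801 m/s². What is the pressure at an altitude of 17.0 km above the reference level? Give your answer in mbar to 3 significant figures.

Scale height: H = RT/g = 287 × 223.2 / 9.801 = 6535.9 m.
Barometric formula: P = P₀ exp(−z/H).
z/H = 17000/6535.9 = 2.6010; exp(−2.6010) = 0.074199.
P = 979 × 0.074199 = 72.641 mbar.

P ≈ 72.6 mbar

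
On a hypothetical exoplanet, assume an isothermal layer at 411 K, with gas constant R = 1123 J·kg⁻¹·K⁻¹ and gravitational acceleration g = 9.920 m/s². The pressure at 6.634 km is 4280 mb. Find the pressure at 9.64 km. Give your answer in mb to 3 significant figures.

P ≈ 4010 mb

Scale height: H = RT/g = 1123 × 411 / 9.920 = 46528 m.
Between two levels, P₂ = P₁ exp(−Δz/H) with Δz = z₂ − z₁.
Δz = 9640.0 − 6634.0 = 3006.0 m; Δz/H = 3006.0/46528 = 0.064606.
P₂ = 4280 × exp(−0.064606) = 4280 × 0.93744 = 4012.2 mb.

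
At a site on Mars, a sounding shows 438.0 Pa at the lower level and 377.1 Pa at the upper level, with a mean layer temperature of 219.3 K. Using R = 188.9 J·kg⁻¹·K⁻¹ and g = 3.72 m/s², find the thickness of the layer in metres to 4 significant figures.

Hypsometric equation: Δz = (R T̄/g) ln(P₁/P₂).
R T̄/g = 188.9 × 219.3 / 3.72 = 11136 m.
ln(438.0/377.1) = ln(1.1615) = 0.14971.
Δz = 11136 × 0.14971 = 1667.2 m.

Δz ≈ 1667 m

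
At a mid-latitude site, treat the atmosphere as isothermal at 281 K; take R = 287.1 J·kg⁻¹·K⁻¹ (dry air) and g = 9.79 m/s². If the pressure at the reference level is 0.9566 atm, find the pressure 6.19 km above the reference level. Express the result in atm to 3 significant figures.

P ≈ 0.451 atm

Scale height: H = RT/g = 287.1 × 281 / 9.79 = 8240.6 m.
Barometric formula: P = P₀ exp(−z/H).
z/H = 6190.0/8240.6 = 0.75116; exp(−0.75116) = 0.47182.
P = 0.9566 × 0.47182 = 0.45134 atm.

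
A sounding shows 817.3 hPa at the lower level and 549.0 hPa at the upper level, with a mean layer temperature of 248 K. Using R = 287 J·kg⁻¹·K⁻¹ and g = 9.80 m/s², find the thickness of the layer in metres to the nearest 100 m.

Δz ≈ 2900 m

Hypsometric equation: Δz = (R T̄/g) ln(P₁/P₂).
R T̄/g = 287 × 248 / 9.80 = 7262.9 m.
ln(817.3/549.0) = ln(1.4887) = 0.39790.
Δz = 7262.9 × 0.39790 = 2889.9 m.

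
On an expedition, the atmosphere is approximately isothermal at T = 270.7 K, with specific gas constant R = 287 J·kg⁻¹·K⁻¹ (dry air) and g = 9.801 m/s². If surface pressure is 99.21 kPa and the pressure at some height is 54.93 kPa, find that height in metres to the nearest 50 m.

Scale height: H = RT/g = 287 × 270.7 / 9.801 = 7926.8 m.
Invert the barometric formula: z = H ln(P₀/P).
P₀/P = 99.21/54.93 = 1.8061; ln(1.8061) = 0.59117.
z = 7926.8 × 0.59117 = 4686.1 m.

z ≈ 4700 m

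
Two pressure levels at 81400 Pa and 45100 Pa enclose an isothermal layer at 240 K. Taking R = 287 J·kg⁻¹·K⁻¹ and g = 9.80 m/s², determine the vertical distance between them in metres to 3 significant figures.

Hypsometric equation: Δz = (R T̄/g) ln(P₁/P₂).
R T̄/g = 287 × 240 / 9.80 = 7028.6 m.
ln(81400/45100) = ln(1.8049) = 0.59051.
Δz = 7028.6 × 0.59051 = 4150.5 m.

Δz ≈ 4150 m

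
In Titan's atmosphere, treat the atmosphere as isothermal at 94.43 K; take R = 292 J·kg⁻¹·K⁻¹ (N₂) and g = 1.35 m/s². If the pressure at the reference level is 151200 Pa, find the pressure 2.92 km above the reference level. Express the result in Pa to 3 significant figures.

P ≈ 131000 Pa

Scale height: H = RT/g = 292 × 94.43 / 1.35 = 20425 m.
Barometric formula: P = P₀ exp(−z/H).
z/H = 2920.0/20425 = 0.14296; exp(−0.14296) = 0.86679.
P = 151200 × 0.86679 = 131060 Pa.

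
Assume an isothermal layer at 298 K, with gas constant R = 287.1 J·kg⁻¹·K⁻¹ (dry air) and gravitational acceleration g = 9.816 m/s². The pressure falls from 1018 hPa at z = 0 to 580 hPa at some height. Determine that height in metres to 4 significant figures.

z ≈ 4903 m

Scale height: H = RT/g = 287.1 × 298 / 9.816 = 8716.0 m.
Invert the barometric formula: z = H ln(P₀/P).
P₀/P = 1018/580 = 1.7552; ln(1.7552) = 0.56258.
z = 8716.0 × 0.56258 = 4903.4 m.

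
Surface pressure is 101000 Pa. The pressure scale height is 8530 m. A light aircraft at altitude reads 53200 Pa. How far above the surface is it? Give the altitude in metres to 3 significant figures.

z ≈ 5470 m

Invert the barometric formula: z = H ln(P₀/P).
P₀/P = 101000/53200 = 1.8985; ln(1.8985) = 0.64106.
z = 8530.0 × 0.64106 = 5468.2 m.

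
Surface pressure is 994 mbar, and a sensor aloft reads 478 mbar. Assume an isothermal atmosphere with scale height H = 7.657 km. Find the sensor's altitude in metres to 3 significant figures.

Invert the barometric formula: z = H ln(P₀/P).
P₀/P = 994/478 = 2.0795; ln(2.0795) = 0.73213.
z = 7657.0 × 0.73213 = 5605.9 m.

z ≈ 5610 m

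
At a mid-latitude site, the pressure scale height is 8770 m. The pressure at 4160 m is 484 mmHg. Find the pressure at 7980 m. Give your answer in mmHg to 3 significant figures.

Between two levels, P₂ = P₁ exp(−Δz/H) with Δz = z₂ − z₁.
Δz = 7980.0 − 4160.0 = 3820.0 m; Δz/H = 3820.0/8770.0 = 0.43558.
P₂ = 484 × exp(−0.43558) = 484 × 0.64689 = 313.09 mmHg.

P ≈ 313 mmHg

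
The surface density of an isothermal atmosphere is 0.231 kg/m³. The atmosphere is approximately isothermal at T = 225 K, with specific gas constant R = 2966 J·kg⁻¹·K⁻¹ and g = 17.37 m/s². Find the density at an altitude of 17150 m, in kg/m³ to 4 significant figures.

ρ ≈ 0.1478 kg/m³

Scale height: H = RT/g = 2966 × 225 / 17.37 = 38420 m.
In an isothermal atmosphere, density decays like pressure: ρ = ρ₀ exp(−z/H).
z/H = 17150/38420 = 0.44638; exp(−0.44638) = 0.63994.
ρ = 0.231 × 0.63994 = 0.14783 kg/m³.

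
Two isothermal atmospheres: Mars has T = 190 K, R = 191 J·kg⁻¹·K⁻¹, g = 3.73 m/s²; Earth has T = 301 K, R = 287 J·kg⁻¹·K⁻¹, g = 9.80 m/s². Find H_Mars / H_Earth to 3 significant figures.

H_Mars/H_Earth ≈ 1.10

H = RT/g for each body.
H_Mars = 191 × 190 / 3.73 = 9729.2 m.
H_Earth = 287 × 301 / 9.80 = 8815.0 m.
H_Mars/H_Earth = 9729.2/8815.0 = 1.1037.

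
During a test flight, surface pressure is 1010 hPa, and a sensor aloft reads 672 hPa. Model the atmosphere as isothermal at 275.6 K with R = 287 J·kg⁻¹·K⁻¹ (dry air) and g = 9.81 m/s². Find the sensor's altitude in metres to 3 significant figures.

z ≈ 3290 m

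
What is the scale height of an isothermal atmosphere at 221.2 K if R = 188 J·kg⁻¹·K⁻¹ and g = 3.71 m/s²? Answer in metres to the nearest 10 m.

H ≈ 11210 m

The scale height of an isothermal atmosphere is H = RT/g.
H = 188 × 221.2 / 3.71 = 41586/3.71 = 11209 m.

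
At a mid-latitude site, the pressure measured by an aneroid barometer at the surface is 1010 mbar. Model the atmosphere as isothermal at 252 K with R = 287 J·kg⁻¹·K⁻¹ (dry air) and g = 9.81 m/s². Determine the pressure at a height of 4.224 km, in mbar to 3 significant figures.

Scale height: H = RT/g = 287 × 252 / 9.81 = 7372.5 m.
Barometric formula: P = P₀ exp(−z/H).
z/H = 4224.0/7372.5 = 0.57294; exp(−0.57294) = 0.56387.
P = 1010 × 0.56387 = 569.51 mbar.

P ≈ 570 mbar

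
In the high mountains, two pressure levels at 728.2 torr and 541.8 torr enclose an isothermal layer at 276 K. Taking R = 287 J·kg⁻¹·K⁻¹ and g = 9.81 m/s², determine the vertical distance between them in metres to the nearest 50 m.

Δz ≈ 2400 m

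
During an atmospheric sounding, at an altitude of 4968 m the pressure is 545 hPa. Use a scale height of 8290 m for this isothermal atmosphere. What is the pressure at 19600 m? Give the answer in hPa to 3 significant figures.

Between two levels, P₂ = P₁ exp(−Δz/H) with Δz = z₂ − z₁.
Δz = 19600 − 4968.0 = 14632 m; Δz/H = 14632/8290.0 = 1.7650.
P₂ = 545 × exp(−1.7650) = 545 × 0.17119 = 93.299 hPa.

P ≈ 93.3 hPa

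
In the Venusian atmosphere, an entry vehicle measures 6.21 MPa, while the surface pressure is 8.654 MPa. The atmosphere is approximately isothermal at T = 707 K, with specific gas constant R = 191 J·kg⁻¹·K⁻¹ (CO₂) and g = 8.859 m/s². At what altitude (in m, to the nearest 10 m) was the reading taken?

z ≈ 5060 m

Scale height: H = RT/g = 191 × 707 / 8.859 = 15243 m.
Invert the barometric formula: z = H ln(P₀/P).
P₀/P = 8.654/6.21 = 1.3936; ln(1.3936) = 0.33189.
z = 15243 × 0.33189 = 5059.0 m.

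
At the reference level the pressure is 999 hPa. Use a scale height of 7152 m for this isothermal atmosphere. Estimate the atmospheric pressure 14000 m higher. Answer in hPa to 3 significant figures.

P ≈ 141 hPa

Barometric formula: P = P₀ exp(−z/H).
z/H = 14000/7152.0 = 1.9575; exp(−1.9575) = 0.14121.
P = 999 × 0.14121 = 141.07 hPa.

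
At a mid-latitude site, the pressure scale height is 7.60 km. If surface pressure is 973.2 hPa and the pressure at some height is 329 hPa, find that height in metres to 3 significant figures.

z ≈ 8240 m

Invert the barometric formula: z = H ln(P₀/P).
P₀/P = 973.2/329 = 2.9581; ln(2.9581) = 1.0845.
z = 7600.0 × 1.0845 = 8242.2 m.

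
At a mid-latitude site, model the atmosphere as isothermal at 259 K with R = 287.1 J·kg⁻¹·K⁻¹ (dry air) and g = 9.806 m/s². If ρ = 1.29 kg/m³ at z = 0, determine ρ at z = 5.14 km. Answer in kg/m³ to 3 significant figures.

Scale height: H = RT/g = 287.1 × 259 / 9.806 = 7583.0 m.
In an isothermal atmosphere, density decays like pressure: ρ = ρ₀ exp(−z/H).
z/H = 5140.0/7583.0 = 0.67783; exp(−0.67783) = 0.50772.
ρ = 1.29 × 0.50772 = 0.65496 kg/m³.

ρ ≈ 0.655 kg/m³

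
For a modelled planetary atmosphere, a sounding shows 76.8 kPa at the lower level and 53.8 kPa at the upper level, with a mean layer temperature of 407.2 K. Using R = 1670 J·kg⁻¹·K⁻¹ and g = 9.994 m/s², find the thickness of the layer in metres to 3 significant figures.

Δz ≈ 24200 m

Hypsometric equation: Δz = (R T̄/g) ln(P₁/P₂).
R T̄/g = 1670 × 407.2 / 9.994 = 68043 m.
ln(76.8/53.8) = ln(1.4275) = 0.35592.
Δz = 68043 × 0.35592 = 24218 m.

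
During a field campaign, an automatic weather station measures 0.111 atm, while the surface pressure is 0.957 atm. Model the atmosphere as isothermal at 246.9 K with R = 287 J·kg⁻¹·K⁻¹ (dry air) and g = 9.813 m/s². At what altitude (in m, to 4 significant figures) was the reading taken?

z ≈ 15560 m

Scale height: H = RT/g = 287 × 246.9 / 9.813 = 7221.1 m.
Invert the barometric formula: z = H ln(P₀/P).
P₀/P = 0.957/0.111 = 8.6216; ln(8.6216) = 2.1543.
z = 7221.1 × 2.1543 = 15556 m.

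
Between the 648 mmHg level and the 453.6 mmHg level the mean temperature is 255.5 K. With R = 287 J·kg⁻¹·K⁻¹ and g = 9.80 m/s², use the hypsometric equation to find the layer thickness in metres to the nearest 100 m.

Δz ≈ 2700 m

Hypsometric equation: Δz = (R T̄/g) ln(P₁/P₂).
R T̄/g = 287 × 255.5 / 9.80 = 7482.5 m.
ln(648/453.6) = ln(1.4286) = 0.35669.
Δz = 7482.5 × 0.35669 = 2668.9 m.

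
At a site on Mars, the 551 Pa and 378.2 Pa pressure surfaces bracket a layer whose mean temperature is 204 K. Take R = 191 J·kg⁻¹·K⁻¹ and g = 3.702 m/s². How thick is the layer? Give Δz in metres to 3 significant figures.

Hypsometric equation: Δz = (R T̄/g) ln(P₁/P₂).
R T̄/g = 191 × 204 / 3.702 = 10525 m.
ln(551/378.2) = ln(1.4569) = 0.37631.
Δz = 10525 × 0.37631 = 3960.7 m.

Δz ≈ 3960 m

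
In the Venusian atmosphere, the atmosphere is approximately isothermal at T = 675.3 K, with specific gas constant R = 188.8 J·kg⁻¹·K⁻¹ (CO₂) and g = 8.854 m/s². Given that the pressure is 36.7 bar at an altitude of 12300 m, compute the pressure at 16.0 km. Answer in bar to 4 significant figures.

P ≈ 28.38 bar

Scale height: H = RT/g = 188.8 × 675.3 / 8.854 = 14400 m.
Between two levels, P₂ = P₁ exp(−Δz/H) with Δz = z₂ − z₁.
Δz = 16000 − 12300 = 3700.0 m; Δz/H = 3700.0/14400 = 0.25694.
P₂ = 36.7 × exp(−0.25694) = 36.7 × 0.77341 = 28.384 bar.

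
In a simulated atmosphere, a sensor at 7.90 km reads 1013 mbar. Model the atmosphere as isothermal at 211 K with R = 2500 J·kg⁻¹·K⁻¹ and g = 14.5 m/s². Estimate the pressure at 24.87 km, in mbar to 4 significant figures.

Scale height: H = RT/g = 2500 × 211 / 14.5 = 36379 m.
Between two levels, P₂ = P₁ exp(−Δz/H) with Δz = z₂ − z₁.
Δz = 24870 − 7900.0 = 16970 m; Δz/H = 16970/36379 = 0.46648.
P₂ = 1013 × exp(−0.46648) = 1013 × 0.62721 = 635.36 mbar.

P ≈ 635.4 mbar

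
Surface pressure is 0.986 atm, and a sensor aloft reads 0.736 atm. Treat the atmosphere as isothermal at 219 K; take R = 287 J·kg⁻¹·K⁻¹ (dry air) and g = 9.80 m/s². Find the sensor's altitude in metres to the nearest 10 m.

z ≈ 1880 m

Scale height: H = RT/g = 287 × 219 / 9.80 = 6413.6 m.
Invert the barometric formula: z = H ln(P₀/P).
P₀/P = 0.986/0.736 = 1.3397; ln(1.3397) = 0.29245.
z = 6413.6 × 0.29245 = 1875.7 m.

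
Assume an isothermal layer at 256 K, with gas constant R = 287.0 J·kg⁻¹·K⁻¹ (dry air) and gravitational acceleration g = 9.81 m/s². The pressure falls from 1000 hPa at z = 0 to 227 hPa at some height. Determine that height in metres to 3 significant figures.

z ≈ 11100 m

Scale height: H = RT/g = 287.0 × 256 / 9.81 = 7489.5 m.
Invert the barometric formula: z = H ln(P₀/P).
P₀/P = 1000/227 = 4.4053; ln(4.4053) = 1.4828.
z = 7489.5 × 1.4828 = 11105 m.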